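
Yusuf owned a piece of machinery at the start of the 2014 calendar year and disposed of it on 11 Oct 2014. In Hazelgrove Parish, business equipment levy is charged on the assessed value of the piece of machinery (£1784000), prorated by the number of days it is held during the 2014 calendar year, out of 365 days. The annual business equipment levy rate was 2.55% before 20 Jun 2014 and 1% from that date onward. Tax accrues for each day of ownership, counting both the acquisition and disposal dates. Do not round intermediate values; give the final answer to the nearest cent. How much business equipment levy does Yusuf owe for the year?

£26760.00

1 Jan – 19 Jun 2014: 170 days at 2.55% → £1784000 × 2.55% × 170/365 = £21188.0548
20 Jun – 11 Oct 2014: 114 days at 1% → £1784000 × 1% × 114/365 = £5571.9452
Total = £26760.0000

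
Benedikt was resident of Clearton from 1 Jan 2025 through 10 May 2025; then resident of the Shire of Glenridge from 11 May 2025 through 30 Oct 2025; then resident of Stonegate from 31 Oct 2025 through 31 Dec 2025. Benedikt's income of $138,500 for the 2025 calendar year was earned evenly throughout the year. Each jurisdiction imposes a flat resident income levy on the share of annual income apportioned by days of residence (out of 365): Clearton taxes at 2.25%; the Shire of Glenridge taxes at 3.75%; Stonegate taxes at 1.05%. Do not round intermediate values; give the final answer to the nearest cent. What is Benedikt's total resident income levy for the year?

$3,818.62

Clearton, 1 Jan – 10 May 2025: 130 days → $138,500 × 2.25% × 130/365 = $1,109.8973
The Shire of Glenridge, 11 May – 30 Oct 2025: 173 days → $138,500 × 3.75% × 173/365 = $2,461.6952
Stonegate, 31 Oct – 31 Dec 2025: 62 days → $138,500 × 1.05% × 62/365 = $247.0233
Total = $3,818.6158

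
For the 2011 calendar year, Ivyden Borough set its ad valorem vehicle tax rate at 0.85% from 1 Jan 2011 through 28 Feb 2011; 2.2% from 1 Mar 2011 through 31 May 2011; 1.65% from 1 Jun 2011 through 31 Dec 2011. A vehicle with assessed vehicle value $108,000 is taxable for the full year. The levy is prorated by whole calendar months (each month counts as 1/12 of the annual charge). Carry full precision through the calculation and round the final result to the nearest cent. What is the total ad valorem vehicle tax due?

$1,786.50

1 Jan – 28 Feb 2011: 2 months at 0.85% → $108,000 × 0.85% × 2/12 = $153.0000
1 Mar – 31 May 2011: 3 months at 2.2% → $108,000 × 2.2% × 3/12 = $594.0000
1 Jun – 31 Dec 2011: 7 months at 1.65% → $108,000 × 1.65% × 7/12 = $1,039.5000
Total = $1,786.5000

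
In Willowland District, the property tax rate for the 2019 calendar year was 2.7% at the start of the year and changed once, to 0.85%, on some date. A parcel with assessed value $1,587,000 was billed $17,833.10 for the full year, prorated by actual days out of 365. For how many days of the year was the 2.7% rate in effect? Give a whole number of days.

Let d = days at the first rate; then 365 − d days at the second rate.
$1,587,000 × [2.7%·d + 0.85%·(365−d)] / 365 = $17,833.10
Solving gives d = 54, so the new rate took effect on 24 February 2019.

54 days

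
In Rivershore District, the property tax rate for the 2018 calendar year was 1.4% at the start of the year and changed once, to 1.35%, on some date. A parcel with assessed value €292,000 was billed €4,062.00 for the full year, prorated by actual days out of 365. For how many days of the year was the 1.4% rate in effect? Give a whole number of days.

300 days

Let d = days at the first rate; then 365 − d days at the second rate.
€292,000 × [1.4%·d + 1.35%·(365−d)] / 365 = €4,062.00
Solving gives d = 300, so the new rate took effect on October 28, 2018.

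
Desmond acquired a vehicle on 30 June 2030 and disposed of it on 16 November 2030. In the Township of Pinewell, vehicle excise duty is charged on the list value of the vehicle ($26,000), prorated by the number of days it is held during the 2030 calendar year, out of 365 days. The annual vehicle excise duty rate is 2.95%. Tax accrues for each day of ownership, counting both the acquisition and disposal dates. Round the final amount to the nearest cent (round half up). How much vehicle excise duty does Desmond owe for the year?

Days held (30 June – 16 November 2030): 140 out of 365
Tax = $26,000 × 2.95% × 140/365 = $294.1918

$294.19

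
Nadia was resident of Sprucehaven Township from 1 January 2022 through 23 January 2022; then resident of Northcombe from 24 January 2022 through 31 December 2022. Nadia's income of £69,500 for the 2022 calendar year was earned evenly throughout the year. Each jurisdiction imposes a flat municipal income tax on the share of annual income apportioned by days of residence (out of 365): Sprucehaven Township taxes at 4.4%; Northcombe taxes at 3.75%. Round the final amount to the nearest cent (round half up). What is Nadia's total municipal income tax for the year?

Sprucehaven Township, 1 January – 23 January 2022: 23 days → £69,500 × 4.4% × 23/365 = £192.6959
Northcombe, 24 January – 31 December 2022: 342 days → £69,500 × 3.75% × 342/365 = £2,442.0205
Total = £2,634.7164

£2,634.72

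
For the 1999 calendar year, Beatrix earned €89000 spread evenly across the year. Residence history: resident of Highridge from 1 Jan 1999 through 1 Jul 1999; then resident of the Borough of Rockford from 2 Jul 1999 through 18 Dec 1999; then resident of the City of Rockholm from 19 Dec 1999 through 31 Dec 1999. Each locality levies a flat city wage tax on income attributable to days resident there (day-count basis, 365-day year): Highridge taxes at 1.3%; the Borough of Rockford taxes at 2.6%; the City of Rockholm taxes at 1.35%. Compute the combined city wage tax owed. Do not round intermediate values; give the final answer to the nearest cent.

€1697.46

Highridge, 1 Jan – 1 Jul 1999: 182 days → €89000 × 1.3% × 182/365 = €576.9151
The Borough of Rockford, 2 Jul – 18 Dec 1999: 170 days → €89000 × 2.6% × 170/365 = €1077.7534
The City of Rockholm, 19 Dec – 31 Dec 1999: 13 days → €89000 × 1.35% × 13/365 = €42.7932
Total = €1697.4616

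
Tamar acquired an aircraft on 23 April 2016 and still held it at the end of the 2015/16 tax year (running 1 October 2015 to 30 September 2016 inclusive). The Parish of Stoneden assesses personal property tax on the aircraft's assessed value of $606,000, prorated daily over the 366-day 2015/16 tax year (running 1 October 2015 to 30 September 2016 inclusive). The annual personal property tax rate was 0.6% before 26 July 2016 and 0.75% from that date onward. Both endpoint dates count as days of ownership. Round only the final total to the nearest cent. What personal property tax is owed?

$1,765.84

23 April – 25 July 2016: 94 days at 0.6% → $606,000 × 0.6% × 94/366 = $933.8361
26 July – 30 September 2016: 67 days at 0.75% → $606,000 × 0.75% × 67/366 = $832.0082
Total = $1,765.8443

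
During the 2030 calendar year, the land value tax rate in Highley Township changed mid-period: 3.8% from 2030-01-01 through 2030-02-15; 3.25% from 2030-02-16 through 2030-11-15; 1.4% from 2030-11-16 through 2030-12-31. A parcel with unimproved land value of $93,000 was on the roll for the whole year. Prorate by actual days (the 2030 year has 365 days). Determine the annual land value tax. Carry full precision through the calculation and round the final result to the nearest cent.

2030-01-01 to 2030-02-15: 46 days at 3.8% → $93,000 × 3.8% × 46/365 = $445.3808
2030-02-16 to 2030-11-15: 273 days at 3.25% → $93,000 × 3.25% × 273/365 = $2,260.6644
2030-11-16 to 2030-12-31: 46 days at 1.4% → $93,000 × 1.4% × 46/365 = $164.0877
Total = $2,870.1329

$2,870.13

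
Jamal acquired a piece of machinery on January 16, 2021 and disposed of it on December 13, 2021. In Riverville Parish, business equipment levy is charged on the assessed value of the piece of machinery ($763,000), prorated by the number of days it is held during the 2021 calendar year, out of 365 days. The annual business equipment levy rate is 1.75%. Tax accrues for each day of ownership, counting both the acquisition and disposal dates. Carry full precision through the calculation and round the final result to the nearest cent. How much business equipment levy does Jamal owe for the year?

Days held (January 16 – December 13, 2021): 332 out of 365
Tax = $763,000 × 1.75% × 332/365 = $12,145.2877

$12,145.29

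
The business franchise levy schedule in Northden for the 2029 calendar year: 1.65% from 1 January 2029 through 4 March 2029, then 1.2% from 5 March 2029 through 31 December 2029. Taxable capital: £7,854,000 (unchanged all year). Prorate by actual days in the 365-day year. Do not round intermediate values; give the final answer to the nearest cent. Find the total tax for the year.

1 January – 4 March 2029: 63 days at 1.65% → £7,854,000 × 1.65% × 63/365 = £22,367.7616
5 March – 31 December 2029: 302 days at 1.2% → £7,854,000 × 1.2% × 302/365 = £77,980.5370
Total = £100,348.2986

£100,348.30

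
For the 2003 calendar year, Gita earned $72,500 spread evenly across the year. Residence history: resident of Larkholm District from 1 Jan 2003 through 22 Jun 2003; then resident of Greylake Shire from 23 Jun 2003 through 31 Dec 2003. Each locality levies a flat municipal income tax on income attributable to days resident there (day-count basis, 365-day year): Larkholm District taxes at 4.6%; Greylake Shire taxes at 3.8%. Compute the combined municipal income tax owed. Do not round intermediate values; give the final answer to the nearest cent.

$3,029.90

Larkholm District, 1 Jan – 22 Jun 2003: 173 days → $72,500 × 4.6% × 173/365 = $1,580.6986
Greylake Shire, 23 Jun – 31 Dec 2003: 192 days → $72,500 × 3.8% × 192/365 = $1,449.2055
Total = $3,029.9041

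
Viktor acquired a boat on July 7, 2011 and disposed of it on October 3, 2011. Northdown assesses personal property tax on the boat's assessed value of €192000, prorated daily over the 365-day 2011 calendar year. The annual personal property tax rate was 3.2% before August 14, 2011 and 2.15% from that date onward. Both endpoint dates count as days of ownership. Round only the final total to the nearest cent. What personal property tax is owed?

€1216.44

July 7 – August 13, 2011: 38 days at 3.2% → €192000 × 3.2% × 38/365 = €639.6493
August 14 – October 3, 2011: 51 days at 2.15% → €192000 × 2.15% × 51/365 = €576.7890
Total = €1216.4384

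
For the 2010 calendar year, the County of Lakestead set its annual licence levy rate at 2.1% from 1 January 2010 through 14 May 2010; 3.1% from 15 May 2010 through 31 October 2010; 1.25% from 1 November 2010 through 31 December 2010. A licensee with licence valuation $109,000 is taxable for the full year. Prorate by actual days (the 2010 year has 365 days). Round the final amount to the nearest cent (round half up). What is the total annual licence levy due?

1 January – 14 May 2010: 134 days at 2.1% → $109,000 × 2.1% × 134/365 = $840.3452
15 May – 31 October 2010: 170 days at 3.1% → $109,000 × 3.1% × 170/365 = $1,573.7808
1 November – 31 December 2010: 61 days at 1.25% → $109,000 × 1.25% × 61/365 = $227.7055
Total = $2,641.8315

$2,641.83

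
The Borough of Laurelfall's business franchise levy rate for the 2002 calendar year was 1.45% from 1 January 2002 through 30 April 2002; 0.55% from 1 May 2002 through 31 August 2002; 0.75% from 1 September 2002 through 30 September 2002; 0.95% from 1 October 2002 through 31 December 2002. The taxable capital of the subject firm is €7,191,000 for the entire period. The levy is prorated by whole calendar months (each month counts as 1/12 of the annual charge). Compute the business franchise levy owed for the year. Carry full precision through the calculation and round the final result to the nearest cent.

1 January – 30 April 2002: 4 months at 1.45% → €7,191,000 × 1.45% × 4/12 = €34,756.5000
1 May – 31 August 2002: 4 months at 0.55% → €7,191,000 × 0.55% × 4/12 = €13,183.5000
1 September – 30 September 2002: 1 month at 0.75% → €7,191,000 × 0.75% × 1/12 = €4,494.3750
1 October – 31 December 2002: 3 months at 0.95% → €7,191,000 × 0.95% × 3/12 = €17,078.6250
Total = €69,513.0000

€69,513.00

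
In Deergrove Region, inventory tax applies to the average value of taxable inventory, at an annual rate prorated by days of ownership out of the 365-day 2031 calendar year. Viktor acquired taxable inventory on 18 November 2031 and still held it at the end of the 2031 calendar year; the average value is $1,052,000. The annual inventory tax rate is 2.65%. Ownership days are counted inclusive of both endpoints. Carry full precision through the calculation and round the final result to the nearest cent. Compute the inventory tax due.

$3,360.64

Days held (18 November – 31 December 2031): 44 out of 365
Tax = $1,052,000 × 2.65% × 44/365 = $3,360.6356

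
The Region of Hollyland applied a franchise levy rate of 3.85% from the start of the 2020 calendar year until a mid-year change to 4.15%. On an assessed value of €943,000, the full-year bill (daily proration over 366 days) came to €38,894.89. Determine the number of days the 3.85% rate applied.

Let d = days at the first rate; then 366 − d days at the second rate.
€943,000 × [3.85%·d + 4.15%·(366−d)] / 366 = €38,894.89
Solving gives d = 31, so the new rate took effect on February 1, 2020.

31 days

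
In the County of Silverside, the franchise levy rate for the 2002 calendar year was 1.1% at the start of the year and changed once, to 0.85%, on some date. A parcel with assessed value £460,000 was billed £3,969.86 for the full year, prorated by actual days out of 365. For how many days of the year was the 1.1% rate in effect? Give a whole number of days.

19 days

Let d = days at the first rate; then 365 − d days at the second rate.
£460,000 × [1.1%·d + 0.85%·(365−d)] / 365 = £3,969.86
Solving gives d = 19, so the new rate took effect on 20 January 2002.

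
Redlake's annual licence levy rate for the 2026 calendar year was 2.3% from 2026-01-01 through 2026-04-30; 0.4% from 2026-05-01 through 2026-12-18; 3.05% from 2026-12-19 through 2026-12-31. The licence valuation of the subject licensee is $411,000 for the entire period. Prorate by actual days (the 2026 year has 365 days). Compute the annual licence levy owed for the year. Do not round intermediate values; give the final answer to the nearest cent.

$4,599.26

2026-01-01 to 2026-04-30: 120 days at 2.3% → $411,000 × 2.3% × 120/365 = $3,107.8356
2026-05-01 to 2026-12-18: 232 days at 0.4% → $411,000 × 0.4% × 232/365 = $1,044.9534
2026-12-19 to 2026-12-31: 13 days at 3.05% → $411,000 × 3.05% × 13/365 = $446.4699
Total = $4,599.2589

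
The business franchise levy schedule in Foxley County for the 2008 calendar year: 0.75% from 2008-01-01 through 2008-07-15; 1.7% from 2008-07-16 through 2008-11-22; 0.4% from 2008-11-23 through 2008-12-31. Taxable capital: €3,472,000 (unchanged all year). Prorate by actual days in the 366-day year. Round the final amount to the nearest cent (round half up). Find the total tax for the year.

€36,460.74

2008-01-01 to 2008-07-15: 197 days at 0.75% → €3,472,000 × 0.75% × 197/366 = €14,016.0656
2008-07-16 to 2008-11-22: 130 days at 1.7% → €3,472,000 × 1.7% × 130/366 = €20,964.8087
2008-11-23 to 2008-12-31: 39 days at 0.4% → €3,472,000 × 0.4% × 39/366 = €1,479.8689
Total = €36,460.7432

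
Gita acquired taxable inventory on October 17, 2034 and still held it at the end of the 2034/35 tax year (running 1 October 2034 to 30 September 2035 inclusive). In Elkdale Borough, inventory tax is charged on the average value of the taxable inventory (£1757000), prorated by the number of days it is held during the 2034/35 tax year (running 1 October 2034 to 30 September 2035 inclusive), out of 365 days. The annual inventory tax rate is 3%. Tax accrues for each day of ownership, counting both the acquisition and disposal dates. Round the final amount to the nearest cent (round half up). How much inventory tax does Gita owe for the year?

£50399.42

Days held (October 17, 2034 – September 30, 2035): 349 out of 365
Tax = £1757000 × 3% × 349/365 = £50399.4247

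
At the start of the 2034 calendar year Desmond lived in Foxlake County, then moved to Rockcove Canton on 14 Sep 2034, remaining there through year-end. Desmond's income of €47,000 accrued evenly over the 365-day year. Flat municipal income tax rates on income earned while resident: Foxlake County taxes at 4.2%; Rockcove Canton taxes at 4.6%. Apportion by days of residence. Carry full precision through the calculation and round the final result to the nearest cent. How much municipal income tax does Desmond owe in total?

Foxlake County, 1 Jan – 13 Sep 2034: 256 days → €47,000 × 4.2% × 256/365 = €1,384.5041
Rockcove Canton, 14 Sep – 31 Dec 2034: 109 days → €47,000 × 4.6% × 109/365 = €645.6384
Total = €2,030.1425

€2,030.14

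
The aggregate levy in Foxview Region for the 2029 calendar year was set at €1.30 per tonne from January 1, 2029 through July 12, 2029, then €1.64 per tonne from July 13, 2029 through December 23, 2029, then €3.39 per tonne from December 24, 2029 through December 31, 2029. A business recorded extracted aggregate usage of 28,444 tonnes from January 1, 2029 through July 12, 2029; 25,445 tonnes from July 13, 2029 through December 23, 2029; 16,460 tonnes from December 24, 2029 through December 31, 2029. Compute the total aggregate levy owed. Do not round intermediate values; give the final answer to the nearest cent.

€134,506.40

January 1 – July 12, 2029: 28,444 tonnes at €1.30/tonne → €36,977.20
July 13 – December 23, 2029: 25,445 tonnes at €1.64/tonne → €41,729.80
December 24 – December 31, 2029: 16,460 tonnes at €3.39/tonne → €55,799.40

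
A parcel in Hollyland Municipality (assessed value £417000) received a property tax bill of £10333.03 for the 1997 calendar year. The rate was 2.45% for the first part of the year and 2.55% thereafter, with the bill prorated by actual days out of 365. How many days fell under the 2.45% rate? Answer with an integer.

263 days

Let d = days at the first rate; then 365 − d days at the second rate.
£417000 × [2.45%·d + 2.55%·(365−d)] / 365 = £10333.03
Solving gives d = 263, so the new rate took effect on September 21, 1997.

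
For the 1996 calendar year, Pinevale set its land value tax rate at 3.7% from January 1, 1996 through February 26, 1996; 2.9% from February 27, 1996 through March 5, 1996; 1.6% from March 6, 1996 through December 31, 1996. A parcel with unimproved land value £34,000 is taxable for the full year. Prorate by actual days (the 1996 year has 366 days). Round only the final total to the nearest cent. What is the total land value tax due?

January 1 – February 26, 1996: 57 days at 3.7% → £34,000 × 3.7% × 57/366 = £195.9180
February 27 – March 5, 1996: 8 days at 2.9% → £34,000 × 2.9% × 8/366 = £21.5519
March 6 – December 31, 1996: 301 days at 1.6% → £34,000 × 1.6% × 301/366 = £447.3880
Total = £664.8579

£664.86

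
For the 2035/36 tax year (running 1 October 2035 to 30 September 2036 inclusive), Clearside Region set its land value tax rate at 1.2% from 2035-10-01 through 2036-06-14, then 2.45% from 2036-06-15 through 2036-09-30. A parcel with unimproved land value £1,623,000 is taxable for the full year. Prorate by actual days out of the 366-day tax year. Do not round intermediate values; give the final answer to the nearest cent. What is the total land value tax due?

2035-10-01 to 2036-06-14: 258 days at 1.2% → £1,623,000 × 1.2% × 258/366 = £13,728.9836
2036-06-15 to 2036-09-30: 108 days at 2.45% → £1,623,000 × 2.45% × 108/366 = £11,733.4918
Total = £25,462.4754

£25,462.48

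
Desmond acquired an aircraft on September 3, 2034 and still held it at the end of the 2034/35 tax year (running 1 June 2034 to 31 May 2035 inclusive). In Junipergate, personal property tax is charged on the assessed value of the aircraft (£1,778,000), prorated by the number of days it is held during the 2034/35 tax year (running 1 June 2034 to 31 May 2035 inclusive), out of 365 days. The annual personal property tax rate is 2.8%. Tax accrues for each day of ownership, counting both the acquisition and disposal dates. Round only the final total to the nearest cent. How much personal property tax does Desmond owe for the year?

£36,962.92

Days held (September 3, 2034 – May 31, 2035): 271 out of 365
Tax = £1,778,000 × 2.8% × 271/365 = £36,962.9151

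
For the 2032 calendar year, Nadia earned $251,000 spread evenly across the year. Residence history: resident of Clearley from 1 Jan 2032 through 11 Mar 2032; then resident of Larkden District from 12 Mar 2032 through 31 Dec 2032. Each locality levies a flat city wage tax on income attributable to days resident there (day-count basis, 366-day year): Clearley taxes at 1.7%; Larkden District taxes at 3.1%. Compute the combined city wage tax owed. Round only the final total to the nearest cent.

Clearley, 1 Jan – 11 Mar 2032: 71 days → $251,000 × 1.7% × 71/366 = $827.7514
Larkden District, 12 Mar – 31 Dec 2032: 295 days → $251,000 × 3.1% × 295/366 = $6,271.5710
Total = $7,099.3224

$7,099.32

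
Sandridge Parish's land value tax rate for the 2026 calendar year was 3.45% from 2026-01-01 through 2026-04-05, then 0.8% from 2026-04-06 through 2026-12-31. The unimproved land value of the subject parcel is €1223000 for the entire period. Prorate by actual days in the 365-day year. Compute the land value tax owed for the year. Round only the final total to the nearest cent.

2026-01-01 to 2026-04-05: 95 days at 3.45% → €1223000 × 3.45% × 95/365 = €10981.8699
2026-04-06 to 2026-12-31: 270 days at 0.8% → €1223000 × 0.8% × 270/365 = €7237.4795
Total = €18219.3493

€18219.35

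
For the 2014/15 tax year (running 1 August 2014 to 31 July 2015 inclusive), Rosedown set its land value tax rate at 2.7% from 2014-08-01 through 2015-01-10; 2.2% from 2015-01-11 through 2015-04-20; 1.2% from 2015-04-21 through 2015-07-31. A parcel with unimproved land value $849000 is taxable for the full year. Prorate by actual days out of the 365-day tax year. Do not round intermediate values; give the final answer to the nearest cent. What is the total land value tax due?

$18201.16

2014-08-01 to 2015-01-10: 163 days at 2.7% → $849000 × 2.7% × 163/365 = $10236.8466
2015-01-11 to 2015-04-20: 100 days at 2.2% → $849000 × 2.2% × 100/365 = $5117.2603
2015-04-21 to 2015-07-31: 102 days at 1.2% → $849000 × 1.2% × 102/365 = $2847.0575
Total = $18201.1644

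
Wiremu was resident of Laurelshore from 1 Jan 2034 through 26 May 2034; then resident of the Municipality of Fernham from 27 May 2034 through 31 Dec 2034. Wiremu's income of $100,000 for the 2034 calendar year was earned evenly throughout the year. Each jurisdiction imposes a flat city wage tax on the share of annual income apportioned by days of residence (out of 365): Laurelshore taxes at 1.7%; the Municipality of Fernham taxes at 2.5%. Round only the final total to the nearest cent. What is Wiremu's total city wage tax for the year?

Laurelshore, 1 Jan – 26 May 2034: 146 days → $100,000 × 1.7% × 146/365 = $680.0000
The Municipality of Fernham, 27 May – 31 Dec 2034: 219 days → $100,000 × 2.5% × 219/365 = $1,500.0000
Total = $2,180.0000

$2,180.00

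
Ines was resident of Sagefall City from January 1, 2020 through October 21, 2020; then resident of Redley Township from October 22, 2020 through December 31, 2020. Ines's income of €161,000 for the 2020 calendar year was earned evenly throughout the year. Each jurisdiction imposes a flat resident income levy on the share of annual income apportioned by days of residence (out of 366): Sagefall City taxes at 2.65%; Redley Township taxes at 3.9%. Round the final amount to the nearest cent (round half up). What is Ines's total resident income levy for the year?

Sagefall City, January 1 – October 21, 2020: 295 days → €161,000 × 2.65% × 295/366 = €3,438.8456
Redley Township, October 22 – December 31, 2020: 71 days → €161,000 × 3.9% × 71/366 = €1,218.0574
Total = €4,656.9030

€4,656.90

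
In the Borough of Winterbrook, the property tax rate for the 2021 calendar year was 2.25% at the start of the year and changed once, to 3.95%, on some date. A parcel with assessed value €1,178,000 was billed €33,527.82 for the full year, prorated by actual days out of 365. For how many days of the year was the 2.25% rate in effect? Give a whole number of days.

Let d = days at the first rate; then 365 − d days at the second rate.
€1,178,000 × [2.25%·d + 3.95%·(365−d)] / 365 = €33,527.82
Solving gives d = 237, so the new rate took effect on 26 August 2021.

237 days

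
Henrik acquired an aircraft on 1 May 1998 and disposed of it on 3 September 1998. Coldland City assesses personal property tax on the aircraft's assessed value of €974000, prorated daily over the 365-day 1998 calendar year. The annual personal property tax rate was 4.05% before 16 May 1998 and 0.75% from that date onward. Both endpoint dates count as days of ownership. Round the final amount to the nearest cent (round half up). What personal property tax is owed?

€3842.63

1 May – 15 May 1998: 15 days at 4.05% → €974000 × 4.05% × 15/365 = €1621.1096
16 May – 3 September 1998: 111 days at 0.75% → €974000 × 0.75% × 111/365 = €2221.5205
Total = €3842.6301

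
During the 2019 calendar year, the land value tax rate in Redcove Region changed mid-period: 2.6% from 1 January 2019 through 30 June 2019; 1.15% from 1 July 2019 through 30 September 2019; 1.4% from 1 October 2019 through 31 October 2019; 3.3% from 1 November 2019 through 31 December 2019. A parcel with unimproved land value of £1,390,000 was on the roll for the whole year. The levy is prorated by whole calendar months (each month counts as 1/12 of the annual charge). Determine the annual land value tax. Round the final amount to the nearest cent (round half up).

1 January – 30 June 2019: 6 months at 2.6% → £1,390,000 × 2.6% × 6/12 = £18,070.0000
1 July – 30 September 2019: 3 months at 1.15% → £1,390,000 × 1.15% × 3/12 = £3,996.2500
1 October – 31 October 2019: 1 month at 1.4% → £1,390,000 × 1.4% × 1/12 = £1,621.6667
1 November – 31 December 2019: 2 months at 3.3% → £1,390,000 × 3.3% × 2/12 = £7,645.0000
Total = £31,332.9167

£31,332.92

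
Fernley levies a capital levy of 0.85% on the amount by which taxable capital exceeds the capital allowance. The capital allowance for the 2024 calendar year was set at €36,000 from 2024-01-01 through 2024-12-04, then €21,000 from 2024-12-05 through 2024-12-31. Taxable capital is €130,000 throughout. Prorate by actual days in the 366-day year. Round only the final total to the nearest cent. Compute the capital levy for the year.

€808.41

2024-01-01 to 2024-12-04: 339 days, exemption €36,000 → (€130,000 − €36,000) × 0.85% × 339/366 = €740.0574
2024-12-05 to 2024-12-31: 27 days, exemption €21,000 → (€130,000 − €21,000) × 0.85% × 27/366 = €68.3484
Total = €808.4057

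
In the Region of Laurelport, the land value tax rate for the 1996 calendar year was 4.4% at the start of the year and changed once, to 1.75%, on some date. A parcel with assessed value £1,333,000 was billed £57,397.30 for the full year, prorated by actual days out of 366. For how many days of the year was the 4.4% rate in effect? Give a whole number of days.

353 days

Let d = days at the first rate; then 366 − d days at the second rate.
£1,333,000 × [4.4%·d + 1.75%·(366−d)] / 366 = £57,397.30
Solving gives d = 353, so the new rate took effect on 19 December 1996.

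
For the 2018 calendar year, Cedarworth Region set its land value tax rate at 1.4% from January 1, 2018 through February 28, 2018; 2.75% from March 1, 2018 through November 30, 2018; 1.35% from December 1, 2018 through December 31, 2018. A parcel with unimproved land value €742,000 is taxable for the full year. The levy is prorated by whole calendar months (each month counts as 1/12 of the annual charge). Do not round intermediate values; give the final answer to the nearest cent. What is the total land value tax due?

€17,869.83

January 1 – February 28, 2018: 2 months at 1.4% → €742,000 × 1.4% × 2/12 = €1,731.3333
March 1 – November 30, 2018: 9 months at 2.75% → €742,000 × 2.75% × 9/12 = €15,303.7500
December 1 – December 31, 2018: 1 month at 1.35% → €742,000 × 1.35% × 1/12 = €834.7500
Total = €17,869.8333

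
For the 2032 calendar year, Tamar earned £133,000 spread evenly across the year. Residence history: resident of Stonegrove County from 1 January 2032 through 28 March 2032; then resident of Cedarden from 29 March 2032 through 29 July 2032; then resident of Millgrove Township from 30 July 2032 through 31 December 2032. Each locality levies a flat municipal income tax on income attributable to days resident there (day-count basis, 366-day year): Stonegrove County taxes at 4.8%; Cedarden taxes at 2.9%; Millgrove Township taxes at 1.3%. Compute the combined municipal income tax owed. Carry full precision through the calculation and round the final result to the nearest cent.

£3,563.38

Stonegrove County, 1 January – 28 March 2032: 88 days → £133,000 × 4.8% × 88/366 = £1,534.9508
Cedarden, 29 March – 29 July 2032: 123 days → £133,000 × 2.9% × 123/366 = £1,296.2049
Millgrove Township, 30 July – 31 December 2032: 155 days → £133,000 × 1.3% × 155/366 = £732.2268
Total = £3,563.3825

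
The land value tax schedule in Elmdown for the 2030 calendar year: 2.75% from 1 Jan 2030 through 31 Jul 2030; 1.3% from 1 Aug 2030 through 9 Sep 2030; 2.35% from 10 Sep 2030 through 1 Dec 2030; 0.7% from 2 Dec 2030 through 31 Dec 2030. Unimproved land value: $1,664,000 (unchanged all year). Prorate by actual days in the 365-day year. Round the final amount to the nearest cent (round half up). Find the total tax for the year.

$38,798.55

1 Jan – 31 Jul 2030: 212 days at 2.75% → $1,664,000 × 2.75% × 212/365 = $26,578.4110
1 Aug – 9 Sep 2030: 40 days at 1.3% → $1,664,000 × 1.3% × 40/365 = $2,370.6301
10 Sep – 1 Dec 2030: 83 days at 2.35% → $1,664,000 × 2.35% × 83/365 = $8,892.1425
2 Dec – 31 Dec 2030: 30 days at 0.7% → $1,664,000 × 0.7% × 30/365 = $957.3699
Total = $38,798.5534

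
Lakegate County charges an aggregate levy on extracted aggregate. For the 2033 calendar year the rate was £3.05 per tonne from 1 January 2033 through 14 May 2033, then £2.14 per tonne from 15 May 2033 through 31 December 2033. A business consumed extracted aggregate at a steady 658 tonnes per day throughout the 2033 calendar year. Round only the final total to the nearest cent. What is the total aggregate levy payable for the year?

1 January – 14 May 2033: 134 days × 658 tonnes/day = 88,172 tonnes at £3.05/tonne → £268,924.60
15 May – 31 December 2033: 231 days × 658 tonnes/day = 151,998 tonnes at £2.14/tonne → £325,275.72

£594,200.32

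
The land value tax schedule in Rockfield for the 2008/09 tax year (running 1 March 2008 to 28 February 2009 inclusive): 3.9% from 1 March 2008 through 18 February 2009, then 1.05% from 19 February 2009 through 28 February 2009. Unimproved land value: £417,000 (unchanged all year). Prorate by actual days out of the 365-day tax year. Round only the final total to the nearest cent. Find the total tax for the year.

£15,937.40

1 March 2008 – 18 February 2009: 355 days at 3.9% → £417,000 × 3.9% × 355/365 = £15,817.4384
19 February – 28 February 2009: 10 days at 1.05% → £417,000 × 1.05% × 10/365 = £119.9589
Total = £15,937.3973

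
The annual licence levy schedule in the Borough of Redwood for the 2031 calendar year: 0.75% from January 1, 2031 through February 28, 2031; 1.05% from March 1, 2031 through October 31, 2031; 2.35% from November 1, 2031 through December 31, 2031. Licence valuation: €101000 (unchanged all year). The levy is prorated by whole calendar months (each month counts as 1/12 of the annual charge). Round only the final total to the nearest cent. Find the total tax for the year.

January 1 – February 28, 2031: 2 months at 0.75% → €101000 × 0.75% × 2/12 = €126.2500
March 1 – October 31, 2031: 8 months at 1.05% → €101000 × 1.05% × 8/12 = €707.0000
November 1 – December 31, 2031: 2 months at 2.35% → €101000 × 2.35% × 2/12 = €395.5833
Total = €1228.8333

€1228.83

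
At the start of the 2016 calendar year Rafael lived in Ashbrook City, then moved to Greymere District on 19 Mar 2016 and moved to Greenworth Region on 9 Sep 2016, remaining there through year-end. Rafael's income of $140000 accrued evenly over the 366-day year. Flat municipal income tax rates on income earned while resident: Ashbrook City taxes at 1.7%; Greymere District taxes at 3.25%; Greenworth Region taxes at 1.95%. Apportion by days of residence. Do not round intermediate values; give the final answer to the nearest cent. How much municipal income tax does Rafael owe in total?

Ashbrook City, 1 Jan – 18 Mar 2016: 78 days → $140000 × 1.7% × 78/366 = $507.2131
Greymere District, 19 Mar – 8 Sep 2016: 174 days → $140000 × 3.25% × 174/366 = $2163.1148
Greenworth Region, 9 Sep – 31 Dec 2016: 114 days → $140000 × 1.95% × 114/366 = $850.3279
Total = $3520.6557

$3520.66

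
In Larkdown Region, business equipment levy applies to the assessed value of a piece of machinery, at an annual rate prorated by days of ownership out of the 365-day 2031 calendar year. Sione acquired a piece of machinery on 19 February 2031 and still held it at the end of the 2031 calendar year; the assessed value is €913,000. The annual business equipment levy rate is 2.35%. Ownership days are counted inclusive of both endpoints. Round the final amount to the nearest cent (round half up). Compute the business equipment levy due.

Days held (19 February – 31 December 2031): 316 out of 365
Tax = €913,000 × 2.35% × 316/365 = €18,575.1726

€18,575.17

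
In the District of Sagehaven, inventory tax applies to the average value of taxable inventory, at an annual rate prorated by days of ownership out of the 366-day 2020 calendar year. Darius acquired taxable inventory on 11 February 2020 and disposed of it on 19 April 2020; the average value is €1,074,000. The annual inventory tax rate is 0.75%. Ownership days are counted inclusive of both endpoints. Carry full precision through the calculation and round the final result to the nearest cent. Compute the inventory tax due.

€1,518.57

Days held (11 February – 19 April 2020): 69 out of 366
Tax = €1,074,000 × 0.75% × 69/366 = €1,518.5656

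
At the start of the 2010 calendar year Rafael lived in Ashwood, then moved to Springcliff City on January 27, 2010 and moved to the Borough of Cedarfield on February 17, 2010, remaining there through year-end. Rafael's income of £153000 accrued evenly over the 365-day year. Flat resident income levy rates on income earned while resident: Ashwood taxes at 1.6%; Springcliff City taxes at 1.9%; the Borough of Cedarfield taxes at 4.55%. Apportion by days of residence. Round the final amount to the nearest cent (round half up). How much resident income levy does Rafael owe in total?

£6406.72

Ashwood, January 1 – January 26, 2010: 26 days → £153000 × 1.6% × 26/365 = £174.3781
Springcliff City, January 27 – February 16, 2010: 21 days → £153000 × 1.9% × 21/365 = £167.2521
The Borough of Cedarfield, February 17 – December 31, 2010: 318 days → £153000 × 4.55% × 318/365 = £6065.0877
Total = £6406.7178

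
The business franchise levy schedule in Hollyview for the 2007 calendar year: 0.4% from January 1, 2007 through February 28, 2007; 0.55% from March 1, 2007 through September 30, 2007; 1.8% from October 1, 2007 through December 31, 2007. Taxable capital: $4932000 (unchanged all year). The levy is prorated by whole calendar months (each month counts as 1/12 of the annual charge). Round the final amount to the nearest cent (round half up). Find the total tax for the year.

January 1 – February 28, 2007: 2 months at 0.4% → $4932000 × 0.4% × 2/12 = $3288.0000
March 1 – September 30, 2007: 7 months at 0.55% → $4932000 × 0.55% × 7/12 = $15823.5000
October 1 – December 31, 2007: 3 months at 1.8% → $4932000 × 1.8% × 3/12 = $22194.0000
Total = $41305.5000

$41305.50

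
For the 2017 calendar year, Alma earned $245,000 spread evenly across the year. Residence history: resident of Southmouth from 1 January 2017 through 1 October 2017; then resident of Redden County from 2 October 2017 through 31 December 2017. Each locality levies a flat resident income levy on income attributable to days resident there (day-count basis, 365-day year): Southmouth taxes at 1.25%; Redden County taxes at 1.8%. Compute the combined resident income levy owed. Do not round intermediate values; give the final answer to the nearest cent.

$3,398.45

Southmouth, 1 January – 1 October 2017: 274 days → $245,000 × 1.25% × 274/365 = $2,298.9726
Redden County, 2 October – 31 December 2017: 91 days → $245,000 × 1.8% × 91/365 = $1,099.4795
Total = $3,398.4521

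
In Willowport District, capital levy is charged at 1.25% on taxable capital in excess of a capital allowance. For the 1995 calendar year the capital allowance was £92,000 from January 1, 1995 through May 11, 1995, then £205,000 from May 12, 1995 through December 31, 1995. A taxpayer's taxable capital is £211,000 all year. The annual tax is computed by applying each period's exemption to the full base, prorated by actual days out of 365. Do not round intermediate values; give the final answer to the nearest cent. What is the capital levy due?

£581.95

January 1 – May 11, 1995: 131 days, exemption £92,000 → (£211,000 − £92,000) × 1.25% × 131/365 = £533.8699
May 12 – December 31, 1995: 234 days, exemption £205,000 → (£211,000 − £205,000) × 1.25% × 234/365 = £48.0822
Total = £581.9521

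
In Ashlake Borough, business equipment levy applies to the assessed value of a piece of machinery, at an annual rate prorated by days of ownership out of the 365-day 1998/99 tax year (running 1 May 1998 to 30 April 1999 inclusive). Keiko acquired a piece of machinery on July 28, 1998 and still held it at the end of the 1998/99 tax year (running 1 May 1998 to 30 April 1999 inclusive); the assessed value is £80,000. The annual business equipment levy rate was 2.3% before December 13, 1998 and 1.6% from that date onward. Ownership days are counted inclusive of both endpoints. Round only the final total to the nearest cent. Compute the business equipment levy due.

July 28 – December 12, 1998: 138 days at 2.3% → £80,000 × 2.3% × 138/365 = £695.6712
December 13, 1998 – April 30, 1999: 139 days at 1.6% → £80,000 × 1.6% × 139/365 = £487.4521
Total = £1,183.1233

£1,183.12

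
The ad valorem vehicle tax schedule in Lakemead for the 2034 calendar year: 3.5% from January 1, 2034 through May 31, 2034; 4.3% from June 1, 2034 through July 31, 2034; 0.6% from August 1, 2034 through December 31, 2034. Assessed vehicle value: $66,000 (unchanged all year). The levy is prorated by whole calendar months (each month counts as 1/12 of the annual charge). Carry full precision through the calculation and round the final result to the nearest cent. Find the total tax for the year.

$1,600.50

January 1 – May 31, 2034: 5 months at 3.5% → $66,000 × 3.5% × 5/12 = $962.5000
June 1 – July 31, 2034: 2 months at 4.3% → $66,000 × 4.3% × 2/12 = $473.0000
August 1 – December 31, 2034: 5 months at 0.6% → $66,000 × 0.6% × 5/12 = $165.0000
Total = $1,600.5000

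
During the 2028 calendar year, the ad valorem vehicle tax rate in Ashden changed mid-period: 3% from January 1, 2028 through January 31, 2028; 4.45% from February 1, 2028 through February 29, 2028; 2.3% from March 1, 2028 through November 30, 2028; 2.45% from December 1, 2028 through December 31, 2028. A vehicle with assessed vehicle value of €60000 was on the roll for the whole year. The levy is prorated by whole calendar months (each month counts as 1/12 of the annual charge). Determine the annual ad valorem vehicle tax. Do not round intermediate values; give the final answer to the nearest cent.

January 1 – January 31, 2028: 1 month at 3% → €60000 × 3% × 1/12 = €150.0000
February 1 – February 29, 2028: 1 month at 4.45% → €60000 × 4.45% × 1/12 = €222.5000
March 1 – November 30, 2028: 9 months at 2.3% → €60000 × 2.3% × 9/12 = €1035.0000
December 1 – December 31, 2028: 1 month at 2.45% → €60000 × 2.45% × 1/12 = €122.5000
Total = €1530.0000

€1530.00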